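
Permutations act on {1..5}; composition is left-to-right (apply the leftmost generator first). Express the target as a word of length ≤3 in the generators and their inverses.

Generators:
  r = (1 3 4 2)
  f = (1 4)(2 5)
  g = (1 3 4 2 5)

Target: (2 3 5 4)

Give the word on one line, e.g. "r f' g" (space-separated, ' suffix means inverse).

  after r: (1 3 4 2)
  after g: (1 4 5)(2 3)
  after f: (2 3 5 4)

r g f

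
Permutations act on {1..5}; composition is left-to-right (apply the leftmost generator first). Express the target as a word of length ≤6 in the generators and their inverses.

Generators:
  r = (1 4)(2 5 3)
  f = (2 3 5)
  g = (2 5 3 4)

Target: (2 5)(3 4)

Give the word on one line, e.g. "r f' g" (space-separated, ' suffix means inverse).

g' f g' f

  after g': (2 4 3 5)
  after f: (2 4 5 3)
  after g': (2 3 4)
  after f: (2 5)(3 4)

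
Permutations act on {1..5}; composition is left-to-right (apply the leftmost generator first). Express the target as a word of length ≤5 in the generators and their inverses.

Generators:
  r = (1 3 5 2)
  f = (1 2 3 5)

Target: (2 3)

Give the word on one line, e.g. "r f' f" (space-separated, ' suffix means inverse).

f r' r' f' r

  after f: (1 2 3 5)
  after r': (1 5 2)
  after r': (1 3)
  after f': (1 2)(3 5)
  after r: (2 3)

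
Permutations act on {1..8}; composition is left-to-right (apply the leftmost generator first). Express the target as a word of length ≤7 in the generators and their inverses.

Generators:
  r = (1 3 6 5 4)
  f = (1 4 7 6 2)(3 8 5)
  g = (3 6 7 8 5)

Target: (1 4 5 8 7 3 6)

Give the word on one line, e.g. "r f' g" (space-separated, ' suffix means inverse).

  after g: (3 6 7 8 5)
  after g: (3 7 5 6 8)
  after g: (3 8 6 5 7)
  after g: (3 5 8 7 6)
  after r': (1 4 5 8 7 3 6)

g g g g r'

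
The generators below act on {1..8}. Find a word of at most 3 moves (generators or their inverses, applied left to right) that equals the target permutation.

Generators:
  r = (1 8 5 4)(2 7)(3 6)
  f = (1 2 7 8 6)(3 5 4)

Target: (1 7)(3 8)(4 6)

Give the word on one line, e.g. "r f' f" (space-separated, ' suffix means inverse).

r f'

  after r: (1 8 5 4)(2 7)(3 6)
  after f': (1 7)(3 8)(4 6)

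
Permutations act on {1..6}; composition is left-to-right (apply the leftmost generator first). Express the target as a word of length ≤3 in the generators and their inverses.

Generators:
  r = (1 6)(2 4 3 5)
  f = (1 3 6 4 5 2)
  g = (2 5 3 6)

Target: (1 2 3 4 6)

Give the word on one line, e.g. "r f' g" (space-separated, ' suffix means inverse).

g' f'

  after g': (2 6 3 5)
  after f': (1 2 3 4 6)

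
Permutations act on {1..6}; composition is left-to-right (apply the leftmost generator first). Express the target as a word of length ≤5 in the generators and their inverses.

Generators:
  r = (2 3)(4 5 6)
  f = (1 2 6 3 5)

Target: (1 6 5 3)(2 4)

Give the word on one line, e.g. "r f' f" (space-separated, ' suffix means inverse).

  after r: (2 3)(4 5 6)
  after f': (1 5 2 6 4 3)
  after r: (1 6 5 3)(2 4)

r f' r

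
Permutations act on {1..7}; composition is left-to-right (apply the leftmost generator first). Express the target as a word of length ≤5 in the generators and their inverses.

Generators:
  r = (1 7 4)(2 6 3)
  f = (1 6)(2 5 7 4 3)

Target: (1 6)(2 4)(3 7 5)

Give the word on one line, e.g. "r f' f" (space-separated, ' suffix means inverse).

r f r f

  after r: (1 7 4)(2 6 3)
  after f: (1 4 6 2)(3 5 7)
  after r: (2 7)(3 5 4)
  after f: (1 6)(2 4)(3 7 5)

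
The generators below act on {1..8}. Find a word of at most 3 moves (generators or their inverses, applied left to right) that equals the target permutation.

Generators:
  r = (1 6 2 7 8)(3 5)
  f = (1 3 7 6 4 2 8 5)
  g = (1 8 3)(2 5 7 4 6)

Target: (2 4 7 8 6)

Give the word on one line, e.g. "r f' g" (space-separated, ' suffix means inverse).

  after r': (1 8 7 2 6)(3 5)
  after g: (1 3 7 5)(4 6 8)
  after f': (2 4 7 8 6)

r' g f'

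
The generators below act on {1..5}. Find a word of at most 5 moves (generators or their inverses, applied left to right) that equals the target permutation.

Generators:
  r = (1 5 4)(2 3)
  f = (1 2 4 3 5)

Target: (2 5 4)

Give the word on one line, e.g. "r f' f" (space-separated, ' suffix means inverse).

  after r: (1 5 4)(2 3)
  after f': (1 3)(2 4 5)
  after r: (1 2)(3 5)
  after f': (2 5 4)

r f' r f'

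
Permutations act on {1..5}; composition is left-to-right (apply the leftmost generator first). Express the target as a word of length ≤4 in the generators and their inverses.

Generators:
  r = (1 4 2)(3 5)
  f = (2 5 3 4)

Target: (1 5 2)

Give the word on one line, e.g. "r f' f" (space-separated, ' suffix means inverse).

  after r': (1 2 4)(3 5)
  after f: (1 5 4)
  after r': (1 3 5)(2 4)
  after r': (1 5 2)

r' f r' r'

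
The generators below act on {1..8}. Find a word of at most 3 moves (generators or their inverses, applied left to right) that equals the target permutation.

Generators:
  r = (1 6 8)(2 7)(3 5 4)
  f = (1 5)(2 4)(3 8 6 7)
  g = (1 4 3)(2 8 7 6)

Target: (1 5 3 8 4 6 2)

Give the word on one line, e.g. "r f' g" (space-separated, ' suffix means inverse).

  after f': (1 5)(2 4)(3 7 6 8)
  after g': (1 5 3 8 4 6 2)

f' g'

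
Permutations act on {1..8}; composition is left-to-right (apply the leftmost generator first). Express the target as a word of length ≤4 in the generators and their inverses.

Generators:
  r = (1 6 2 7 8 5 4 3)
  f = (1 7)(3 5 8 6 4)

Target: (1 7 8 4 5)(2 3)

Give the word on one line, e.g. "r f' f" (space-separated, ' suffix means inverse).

r f' r'

  after r: (1 6 2 7 8 5 4 3)
  after f': (1 8 3 7 5 6 2)
  after r': (1 7 8 4 5)(2 3)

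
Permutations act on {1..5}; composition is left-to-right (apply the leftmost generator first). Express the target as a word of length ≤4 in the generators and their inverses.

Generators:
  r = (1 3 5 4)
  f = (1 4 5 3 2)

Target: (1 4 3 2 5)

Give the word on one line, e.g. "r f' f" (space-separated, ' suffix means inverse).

  after f': (1 2 3 5 4)
  after r': (1 2)
  after f: (2 4 5 3)
  after r': (1 4 3 2 5)

f' r' f r'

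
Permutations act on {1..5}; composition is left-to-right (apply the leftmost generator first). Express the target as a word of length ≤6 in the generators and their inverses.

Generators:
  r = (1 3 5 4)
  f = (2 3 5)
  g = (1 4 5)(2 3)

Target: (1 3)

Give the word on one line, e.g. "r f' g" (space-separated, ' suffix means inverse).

g f' r' r'

  after g: (1 4 5)(2 3)
  after f': (1 4 3 5)
  after r': (1 5 4)
  after r': (1 3)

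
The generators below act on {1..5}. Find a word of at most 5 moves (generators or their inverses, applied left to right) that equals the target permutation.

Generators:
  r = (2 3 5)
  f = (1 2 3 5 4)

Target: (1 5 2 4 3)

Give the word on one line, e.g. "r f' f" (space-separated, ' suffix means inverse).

  after f: (1 2 3 5 4)
  after f: (1 3 4 2 5)
  after f: (1 5 2 4 3)

f f f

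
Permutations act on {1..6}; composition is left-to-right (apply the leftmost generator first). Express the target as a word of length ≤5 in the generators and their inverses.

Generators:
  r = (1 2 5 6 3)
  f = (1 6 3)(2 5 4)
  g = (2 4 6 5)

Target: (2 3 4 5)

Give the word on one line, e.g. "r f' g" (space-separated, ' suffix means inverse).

f' g f

  after f': (1 3 6)(2 4 5)
  after g: (1 3 5 4 2 6)
  after f: (2 3 4 5)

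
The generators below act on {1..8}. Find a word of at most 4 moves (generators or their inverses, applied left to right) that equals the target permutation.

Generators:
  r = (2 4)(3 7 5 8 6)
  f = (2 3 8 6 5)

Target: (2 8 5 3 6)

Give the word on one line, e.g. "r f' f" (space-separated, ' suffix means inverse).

f' f' f'

  after f': (2 5 6 8 3)
  after f': (2 6 3 5 8)
  after f': (2 8 5 3 6)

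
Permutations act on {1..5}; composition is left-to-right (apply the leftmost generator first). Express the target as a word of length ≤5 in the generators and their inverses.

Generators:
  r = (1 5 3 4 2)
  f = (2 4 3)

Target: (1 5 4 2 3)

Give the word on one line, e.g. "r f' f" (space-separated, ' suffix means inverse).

f r f'

  after f: (2 4 3)
  after r: (1 5 3)
  after f': (1 5 4 2 3)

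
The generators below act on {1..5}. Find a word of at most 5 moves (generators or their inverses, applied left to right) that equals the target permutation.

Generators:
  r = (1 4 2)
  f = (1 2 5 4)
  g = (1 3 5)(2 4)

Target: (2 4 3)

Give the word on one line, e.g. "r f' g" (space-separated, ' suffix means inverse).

  after g': (1 5 3)(2 4)
  after r: (1 5 3 4)
  after g: (2 4 3)

g' r g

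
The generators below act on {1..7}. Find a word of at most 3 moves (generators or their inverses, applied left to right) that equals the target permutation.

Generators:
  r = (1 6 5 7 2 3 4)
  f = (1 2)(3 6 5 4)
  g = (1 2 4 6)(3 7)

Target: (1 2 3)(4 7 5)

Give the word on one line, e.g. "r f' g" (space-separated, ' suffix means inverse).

r' g'

  after r': (1 4 3 2 7 5 6)
  after g': (1 2 3)(4 7 5)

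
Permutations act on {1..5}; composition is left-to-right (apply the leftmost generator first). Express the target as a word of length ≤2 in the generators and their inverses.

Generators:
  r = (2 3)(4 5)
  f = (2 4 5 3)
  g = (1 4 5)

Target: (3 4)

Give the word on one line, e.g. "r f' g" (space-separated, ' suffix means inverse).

f' r

  after f': (2 3 5 4)
  after r: (3 4)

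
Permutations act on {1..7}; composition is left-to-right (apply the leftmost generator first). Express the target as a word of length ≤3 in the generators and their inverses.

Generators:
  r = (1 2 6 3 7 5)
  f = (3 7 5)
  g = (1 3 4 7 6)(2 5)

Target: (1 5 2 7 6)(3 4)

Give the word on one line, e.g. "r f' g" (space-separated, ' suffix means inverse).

g f f

  after g: (1 3 4 7 6)(2 5)
  after f: (1 7 6)(2 3 4 5)
  after f: (1 5 2 7 6)(3 4)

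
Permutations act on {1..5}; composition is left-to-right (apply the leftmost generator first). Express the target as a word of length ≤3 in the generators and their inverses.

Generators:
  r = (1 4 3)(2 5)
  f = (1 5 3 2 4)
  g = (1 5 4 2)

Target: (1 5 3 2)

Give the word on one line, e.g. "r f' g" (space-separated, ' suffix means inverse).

r' f'

  after r': (1 3 4)(2 5)
  after f': (1 5 3 2)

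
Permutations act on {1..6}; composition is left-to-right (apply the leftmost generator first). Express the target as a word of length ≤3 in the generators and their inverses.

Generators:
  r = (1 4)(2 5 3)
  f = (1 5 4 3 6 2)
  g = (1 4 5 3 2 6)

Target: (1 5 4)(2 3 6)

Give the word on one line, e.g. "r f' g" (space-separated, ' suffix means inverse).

  after g: (1 4 5 3 2 6)
  after f': (1 5 4)(2 3 6)

g f'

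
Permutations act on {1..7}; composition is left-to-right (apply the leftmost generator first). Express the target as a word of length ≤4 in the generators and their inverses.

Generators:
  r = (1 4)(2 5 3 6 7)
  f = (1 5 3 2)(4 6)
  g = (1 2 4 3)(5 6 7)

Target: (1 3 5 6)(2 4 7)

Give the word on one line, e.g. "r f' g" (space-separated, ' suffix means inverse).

f r

  after f: (1 5 3 2)(4 6)
  after r: (1 3 5 6)(2 4 7)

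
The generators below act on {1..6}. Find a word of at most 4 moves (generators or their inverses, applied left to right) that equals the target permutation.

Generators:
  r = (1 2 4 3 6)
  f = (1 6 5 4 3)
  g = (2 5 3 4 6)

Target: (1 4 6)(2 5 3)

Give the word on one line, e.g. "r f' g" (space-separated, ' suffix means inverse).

  after r: (1 2 4 3 6)
  after g': (1 6)(2 3 4 5)
  after r': (1 3 2 4 5)
  after f': (1 4 6)(2 5 3)

r g' r' f'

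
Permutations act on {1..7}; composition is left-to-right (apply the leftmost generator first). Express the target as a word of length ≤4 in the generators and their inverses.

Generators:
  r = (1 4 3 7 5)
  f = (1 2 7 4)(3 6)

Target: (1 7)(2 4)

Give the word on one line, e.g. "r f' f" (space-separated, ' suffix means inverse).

  after f: (1 2 7 4)(3 6)
  after f: (1 7)(2 4)

f f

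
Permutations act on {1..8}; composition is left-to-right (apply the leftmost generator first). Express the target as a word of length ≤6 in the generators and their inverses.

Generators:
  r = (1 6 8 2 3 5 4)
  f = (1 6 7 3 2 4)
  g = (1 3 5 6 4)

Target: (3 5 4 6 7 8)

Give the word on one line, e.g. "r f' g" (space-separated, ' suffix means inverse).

r' g f' r

  after r': (1 4 5 3 2 8 6)
  after g: (2 8 4 6 3)
  after f': (1 4)(2 8)(6 7)
  after r: (3 5 4 6 7 8)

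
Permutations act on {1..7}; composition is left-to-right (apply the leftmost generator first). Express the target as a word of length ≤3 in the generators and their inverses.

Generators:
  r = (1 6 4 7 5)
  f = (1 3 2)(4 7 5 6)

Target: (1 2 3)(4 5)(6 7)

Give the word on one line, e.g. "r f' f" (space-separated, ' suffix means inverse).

f f

  after f: (1 3 2)(4 7 5 6)
  after f: (1 2 3)(4 5)(6 7)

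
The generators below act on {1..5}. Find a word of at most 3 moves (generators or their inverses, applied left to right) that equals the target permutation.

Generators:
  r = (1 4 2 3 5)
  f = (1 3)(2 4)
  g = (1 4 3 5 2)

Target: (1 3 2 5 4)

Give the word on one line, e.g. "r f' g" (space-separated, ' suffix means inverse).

  after r: (1 4 2 3 5)
  after g: (1 3 2 5 4)

r g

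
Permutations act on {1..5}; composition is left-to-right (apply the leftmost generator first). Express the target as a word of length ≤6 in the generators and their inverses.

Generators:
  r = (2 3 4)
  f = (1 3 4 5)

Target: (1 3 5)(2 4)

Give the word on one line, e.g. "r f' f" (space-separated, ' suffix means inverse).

  after r: (2 3 4)
  after f: (1 3 5)(2 4)
  after r: (1 4 3 5)
  after r: (1 2 3 5)
  after r: (1 3 5)(2 4)

r f r r r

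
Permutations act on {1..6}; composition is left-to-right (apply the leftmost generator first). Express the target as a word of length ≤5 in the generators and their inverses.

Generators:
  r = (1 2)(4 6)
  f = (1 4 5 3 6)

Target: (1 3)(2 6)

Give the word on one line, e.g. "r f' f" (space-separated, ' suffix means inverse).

  after f: (1 4 5 3 6)
  after r: (1 6 2)(3 4 5)
  after f': (1 3)(2 6)

f r f'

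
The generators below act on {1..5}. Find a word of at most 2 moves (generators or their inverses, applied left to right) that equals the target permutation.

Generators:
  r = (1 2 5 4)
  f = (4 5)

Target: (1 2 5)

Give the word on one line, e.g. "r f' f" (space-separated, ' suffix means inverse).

  after f': (4 5)
  after r: (1 2 5)

f' r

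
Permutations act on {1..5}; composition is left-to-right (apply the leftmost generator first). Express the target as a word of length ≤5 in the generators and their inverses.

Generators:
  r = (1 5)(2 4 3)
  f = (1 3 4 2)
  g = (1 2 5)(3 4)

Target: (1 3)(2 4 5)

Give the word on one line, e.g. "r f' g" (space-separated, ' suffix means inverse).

  after f: (1 3 4 2)
  after g: (1 4 5)
  after f': (1 3)(2 4 5)

f g f'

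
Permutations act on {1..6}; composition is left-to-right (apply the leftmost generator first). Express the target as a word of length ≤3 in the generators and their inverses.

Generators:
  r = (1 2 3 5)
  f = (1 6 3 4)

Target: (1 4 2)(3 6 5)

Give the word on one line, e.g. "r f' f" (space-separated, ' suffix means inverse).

  after f': (1 4 3 6)
  after r': (1 4 2)(3 6 5)

f' r'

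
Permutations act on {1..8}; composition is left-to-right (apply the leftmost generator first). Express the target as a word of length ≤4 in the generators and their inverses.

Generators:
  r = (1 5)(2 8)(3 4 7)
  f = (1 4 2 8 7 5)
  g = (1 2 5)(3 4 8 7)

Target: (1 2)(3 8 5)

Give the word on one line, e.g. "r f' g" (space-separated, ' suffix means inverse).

f' r f f

  after f': (1 5 7 8 2 4)
  after r: (2 7)(3 4 5)
  after f: (1 4)(2 5 3)(7 8)
  after f: (1 2)(3 8 5)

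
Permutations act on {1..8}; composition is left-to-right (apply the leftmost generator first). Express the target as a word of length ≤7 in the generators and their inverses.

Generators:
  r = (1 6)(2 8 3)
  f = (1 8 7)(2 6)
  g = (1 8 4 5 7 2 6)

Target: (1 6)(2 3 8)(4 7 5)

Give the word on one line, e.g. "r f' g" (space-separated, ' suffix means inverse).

  after r': (1 6)(2 3 8)
  after f': (1 2 3)(6 7 8)
  after g: (1 6 2 3 8)(4 5 7)
  after f': (1 2 3)(4 5 8 7)
  after g: (1 6)(2 3 8)(4 7 5)

r' f' g f' g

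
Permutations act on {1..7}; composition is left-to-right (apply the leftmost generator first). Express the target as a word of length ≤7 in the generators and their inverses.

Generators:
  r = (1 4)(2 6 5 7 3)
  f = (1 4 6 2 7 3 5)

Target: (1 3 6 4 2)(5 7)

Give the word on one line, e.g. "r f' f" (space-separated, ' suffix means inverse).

f' f' f' r' f'

  after f': (1 5 3 7 2 6 4)
  after f': (1 3 2 4 5 7 6)
  after f': (1 7 4 3 6 5 2)
  after r': (1 5 3 2 4 7)
  after f': (1 3 6 4 2)(5 7)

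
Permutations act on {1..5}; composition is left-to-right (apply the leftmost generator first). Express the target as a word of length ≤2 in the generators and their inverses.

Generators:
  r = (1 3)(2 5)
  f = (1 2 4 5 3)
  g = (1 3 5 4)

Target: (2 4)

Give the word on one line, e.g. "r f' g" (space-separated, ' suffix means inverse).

f' g'

  after f': (1 3 5 4 2)
  after g': (2 4)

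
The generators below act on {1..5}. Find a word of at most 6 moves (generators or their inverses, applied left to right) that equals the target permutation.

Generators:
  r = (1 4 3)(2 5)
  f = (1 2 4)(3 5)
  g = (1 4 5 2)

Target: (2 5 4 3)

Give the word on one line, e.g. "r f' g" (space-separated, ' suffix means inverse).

r' f r f g'

  after r': (1 3 4)(2 5)
  after f: (1 5 4 2 3)
  after r: (1 2)(3 4 5)
  after f: (1 4 3)
  after g': (2 5 4 3)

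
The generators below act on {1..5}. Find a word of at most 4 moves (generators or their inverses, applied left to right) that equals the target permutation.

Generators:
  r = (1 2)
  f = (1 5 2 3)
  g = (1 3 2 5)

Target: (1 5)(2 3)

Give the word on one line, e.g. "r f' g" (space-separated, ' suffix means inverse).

f r'

  after f: (1 5 2 3)
  after r': (1 5)(2 3)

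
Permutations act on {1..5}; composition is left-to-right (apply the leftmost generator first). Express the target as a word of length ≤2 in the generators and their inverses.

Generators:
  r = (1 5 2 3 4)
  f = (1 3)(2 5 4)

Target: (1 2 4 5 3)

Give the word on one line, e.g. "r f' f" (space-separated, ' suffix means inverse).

r r

  after r: (1 5 2 3 4)
  after r: (1 2 4 5 3)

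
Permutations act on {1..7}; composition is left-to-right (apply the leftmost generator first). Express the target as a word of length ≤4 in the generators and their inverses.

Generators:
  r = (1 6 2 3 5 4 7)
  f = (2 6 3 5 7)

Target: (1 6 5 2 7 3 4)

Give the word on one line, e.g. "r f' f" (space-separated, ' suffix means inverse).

  after r: (1 6 2 3 5 4 7)
  after r: (1 2 5 7 6 3 4)
  after f: (1 6 5 2 7 3 4)

r r f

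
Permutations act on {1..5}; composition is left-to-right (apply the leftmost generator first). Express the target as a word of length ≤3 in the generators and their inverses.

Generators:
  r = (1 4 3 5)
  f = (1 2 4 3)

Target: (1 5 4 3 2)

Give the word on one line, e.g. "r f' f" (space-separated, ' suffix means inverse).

r' f'

  after r': (1 5 3 4)
  after f': (1 5 4 3 2)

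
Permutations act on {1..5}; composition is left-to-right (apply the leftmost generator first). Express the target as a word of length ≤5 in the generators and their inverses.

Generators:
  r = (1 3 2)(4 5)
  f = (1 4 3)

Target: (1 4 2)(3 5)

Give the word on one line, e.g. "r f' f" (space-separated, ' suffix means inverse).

f' r' f' f'

  after f': (1 3 4)
  after r': (2 3 5 4)
  after f': (1 3 5)(2 4)
  after f': (1 4 2)(3 5)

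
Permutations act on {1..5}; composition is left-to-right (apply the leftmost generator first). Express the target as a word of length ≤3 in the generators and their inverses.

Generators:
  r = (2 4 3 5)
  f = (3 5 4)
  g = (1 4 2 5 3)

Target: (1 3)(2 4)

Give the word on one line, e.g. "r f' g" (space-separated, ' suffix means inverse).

  after f': (3 4 5)
  after g': (1 3)(2 4)

f' g'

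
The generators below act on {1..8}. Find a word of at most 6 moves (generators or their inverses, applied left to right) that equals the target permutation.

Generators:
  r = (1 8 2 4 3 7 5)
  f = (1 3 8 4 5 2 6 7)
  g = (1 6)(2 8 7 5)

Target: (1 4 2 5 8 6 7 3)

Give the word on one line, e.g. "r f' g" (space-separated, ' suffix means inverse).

g' f g g r

  after g': (1 6)(2 5 7 8)
  after f: (1 7 4 5)(3 8 6)
  after g: (1 5 6 3 7 4 2 8)
  after g: (1 2 7 4 8 6 3 5)
  after r: (1 4 2 5 8 6 7 3)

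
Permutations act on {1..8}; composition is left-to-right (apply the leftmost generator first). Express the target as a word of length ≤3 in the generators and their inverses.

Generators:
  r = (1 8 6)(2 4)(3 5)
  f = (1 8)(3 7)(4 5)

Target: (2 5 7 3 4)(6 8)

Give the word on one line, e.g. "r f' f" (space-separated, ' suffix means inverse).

  after r: (1 8 6)(2 4)(3 5)
  after f': (2 5 7 3 4)(6 8)

r f'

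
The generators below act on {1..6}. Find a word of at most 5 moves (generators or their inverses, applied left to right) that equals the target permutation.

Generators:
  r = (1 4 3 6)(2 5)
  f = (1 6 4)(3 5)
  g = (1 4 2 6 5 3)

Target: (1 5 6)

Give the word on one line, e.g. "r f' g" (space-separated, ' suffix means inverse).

  after f: (1 6 4)(3 5)
  after g: (1 5)(2 6)
  after r: (1 2)(3 6 5 4)
  after g: (1 6 3 5 2 4)
  after g: (1 5 6)

f g r g g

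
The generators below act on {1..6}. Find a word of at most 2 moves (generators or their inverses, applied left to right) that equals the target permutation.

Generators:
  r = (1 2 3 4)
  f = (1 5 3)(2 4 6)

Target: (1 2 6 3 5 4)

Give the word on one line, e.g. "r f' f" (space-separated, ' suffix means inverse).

  after f': (1 3 5)(2 6 4)
  after r': (1 2 6 3 5 4)

f' r'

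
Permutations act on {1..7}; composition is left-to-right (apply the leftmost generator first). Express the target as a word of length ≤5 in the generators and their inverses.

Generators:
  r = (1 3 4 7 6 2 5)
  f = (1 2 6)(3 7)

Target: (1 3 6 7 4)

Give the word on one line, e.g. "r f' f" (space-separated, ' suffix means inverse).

  after r': (1 5 2 6 7 4 3)
  after r': (1 2 7 3 5 6 4)
  after f: (1 6 4 2 3 5)
  after r': (1 7 4 6 3 2)
  after f: (1 3 6 7 4)

r' r' f r' f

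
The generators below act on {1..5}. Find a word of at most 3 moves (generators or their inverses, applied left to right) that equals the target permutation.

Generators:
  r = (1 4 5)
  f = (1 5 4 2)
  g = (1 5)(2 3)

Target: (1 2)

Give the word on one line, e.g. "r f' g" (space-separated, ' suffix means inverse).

  after f': (1 2 4 5)
  after r': (1 2)

f' r'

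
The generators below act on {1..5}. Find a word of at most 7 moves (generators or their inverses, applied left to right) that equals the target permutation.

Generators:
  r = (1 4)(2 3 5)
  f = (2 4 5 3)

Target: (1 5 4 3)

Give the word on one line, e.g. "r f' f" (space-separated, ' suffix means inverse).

  after f: (2 4 5 3)
  after r': (1 4 3 5 2)
  after f': (1 2)(3 4 5)
  after r: (1 3)(2 4)
  after f': (1 5 4 3)

f r' f' r f'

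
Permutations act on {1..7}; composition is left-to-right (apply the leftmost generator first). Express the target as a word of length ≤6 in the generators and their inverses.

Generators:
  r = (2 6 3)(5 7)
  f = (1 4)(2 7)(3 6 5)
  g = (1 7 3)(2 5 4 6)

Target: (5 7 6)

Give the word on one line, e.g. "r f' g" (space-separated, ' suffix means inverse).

f g' g' r' g

  after f: (1 4)(2 7)(3 6 5)
  after g': (1 5 7 6 2)(3 4)
  after g': (1 2 3 5)(4 7)
  after r': (1 3 7 4 5)(2 6)
  after g: (5 7 6)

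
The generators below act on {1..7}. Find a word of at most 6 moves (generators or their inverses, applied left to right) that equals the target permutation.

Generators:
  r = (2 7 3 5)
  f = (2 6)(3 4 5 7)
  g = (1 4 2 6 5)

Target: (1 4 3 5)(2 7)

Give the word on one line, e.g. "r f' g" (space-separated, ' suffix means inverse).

  after r': (2 5 3 7)
  after r': (2 3)(5 7)
  after f': (2 7 4 3 6)
  after g: (1 4 3 5)(2 7)

r' r' f' g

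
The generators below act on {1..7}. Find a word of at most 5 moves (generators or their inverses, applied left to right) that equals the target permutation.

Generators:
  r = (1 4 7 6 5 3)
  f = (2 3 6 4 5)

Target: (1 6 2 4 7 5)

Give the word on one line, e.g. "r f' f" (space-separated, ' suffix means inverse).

f' r' f

  after f': (2 5 4 6 3)
  after r': (1 3 2 6 5)(4 7)
  after f: (1 6 2 4 7 5)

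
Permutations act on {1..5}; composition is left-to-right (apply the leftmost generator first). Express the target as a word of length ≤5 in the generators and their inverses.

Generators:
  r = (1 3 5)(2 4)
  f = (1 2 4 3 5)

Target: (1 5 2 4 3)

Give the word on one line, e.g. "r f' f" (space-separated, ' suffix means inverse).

r' r' f

  after r': (1 5 3)(2 4)
  after r': (1 3 5)
  after f: (1 5 2 4 3)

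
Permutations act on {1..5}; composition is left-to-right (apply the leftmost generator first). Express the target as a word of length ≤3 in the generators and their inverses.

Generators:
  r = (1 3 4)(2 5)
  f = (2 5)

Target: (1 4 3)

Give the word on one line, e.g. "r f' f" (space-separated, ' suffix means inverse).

f r'

  after f: (2 5)
  after r': (1 4 3)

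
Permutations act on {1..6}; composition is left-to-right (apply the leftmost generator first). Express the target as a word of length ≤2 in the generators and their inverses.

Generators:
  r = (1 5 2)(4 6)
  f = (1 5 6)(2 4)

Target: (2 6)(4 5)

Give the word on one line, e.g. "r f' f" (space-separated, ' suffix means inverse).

  after f: (1 5 6)(2 4)
  after r': (2 6)(4 5)

f r'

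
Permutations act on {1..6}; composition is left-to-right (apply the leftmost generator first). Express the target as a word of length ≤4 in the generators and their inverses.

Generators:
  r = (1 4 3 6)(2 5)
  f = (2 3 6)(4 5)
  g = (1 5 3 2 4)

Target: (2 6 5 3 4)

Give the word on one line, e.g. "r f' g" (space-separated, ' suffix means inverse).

r' g r

  after r': (1 6 3 4)(2 5)
  after g: (1 6 2 3)(4 5)
  after r: (2 6 5 3 4)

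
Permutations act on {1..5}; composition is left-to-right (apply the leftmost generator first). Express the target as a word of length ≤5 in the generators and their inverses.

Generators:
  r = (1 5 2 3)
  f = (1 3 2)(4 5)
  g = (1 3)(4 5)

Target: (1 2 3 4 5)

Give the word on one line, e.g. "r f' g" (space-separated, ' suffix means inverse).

g' f r r f'

  after g': (1 3)(4 5)
  after f: (1 2)
  after r: (1 3)(2 5)
  after r: (3 5)
  after f': (1 2 3 4 5)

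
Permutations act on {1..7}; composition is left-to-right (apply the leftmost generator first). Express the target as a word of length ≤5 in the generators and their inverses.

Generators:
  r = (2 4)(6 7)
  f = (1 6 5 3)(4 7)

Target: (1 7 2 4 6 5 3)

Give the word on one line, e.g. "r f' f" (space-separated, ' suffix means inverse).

  after f: (1 6 5 3)(4 7)
  after r': (1 7 2 4 6 5 3)
  after r': (1 6 5 3)(4 7)
  after r': (1 7 2 4 6 5 3)

f r' r' r'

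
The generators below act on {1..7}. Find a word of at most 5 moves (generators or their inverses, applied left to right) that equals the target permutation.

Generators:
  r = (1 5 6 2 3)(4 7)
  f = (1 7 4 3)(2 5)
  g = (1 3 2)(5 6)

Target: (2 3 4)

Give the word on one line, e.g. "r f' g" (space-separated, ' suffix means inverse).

  after g': (1 2 3)(5 6)
  after f: (1 5 6 2)(3 7 4)
  after r': (2 3 4)

g' f r'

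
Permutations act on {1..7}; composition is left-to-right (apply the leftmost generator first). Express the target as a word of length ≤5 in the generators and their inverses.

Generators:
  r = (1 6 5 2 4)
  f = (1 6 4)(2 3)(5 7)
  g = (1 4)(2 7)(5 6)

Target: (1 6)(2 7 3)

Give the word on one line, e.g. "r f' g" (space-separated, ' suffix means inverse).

r f f g' f'

  after r: (1 6 5 2 4)
  after f: (1 4 6 7 5 3 2)
  after f: (2 6 5)
  after g': (1 4)(2 5 7)
  after f': (1 6)(2 7 3)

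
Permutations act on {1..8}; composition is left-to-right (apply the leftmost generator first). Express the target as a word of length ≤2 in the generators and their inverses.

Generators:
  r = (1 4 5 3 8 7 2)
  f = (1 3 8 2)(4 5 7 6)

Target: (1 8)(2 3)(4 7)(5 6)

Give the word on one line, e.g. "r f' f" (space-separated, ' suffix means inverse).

f f

  after f: (1 3 8 2)(4 5 7 6)
  after f: (1 8)(2 3)(4 7)(5 6)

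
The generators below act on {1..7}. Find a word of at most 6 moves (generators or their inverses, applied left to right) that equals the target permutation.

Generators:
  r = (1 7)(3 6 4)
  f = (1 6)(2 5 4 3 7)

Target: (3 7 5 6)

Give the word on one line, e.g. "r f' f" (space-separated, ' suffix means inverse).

r' f r f' r'

  after r': (1 7)(3 4 6)
  after f: (1 2 5 4)(6 7)
  after r: (1 2 5 3 6)(4 7)
  after f': (1 7 5 4 3)
  after r': (3 7 5 6)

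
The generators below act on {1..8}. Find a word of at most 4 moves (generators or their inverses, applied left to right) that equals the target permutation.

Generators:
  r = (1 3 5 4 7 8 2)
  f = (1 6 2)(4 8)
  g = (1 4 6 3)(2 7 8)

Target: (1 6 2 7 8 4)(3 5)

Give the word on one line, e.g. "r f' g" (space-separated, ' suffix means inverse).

  after g: (1 4 6 3)(2 7 8)
  after g: (1 6)(2 8 7)(3 4)
  after r': (1 6 2 7 8 4)(3 5)

g g r'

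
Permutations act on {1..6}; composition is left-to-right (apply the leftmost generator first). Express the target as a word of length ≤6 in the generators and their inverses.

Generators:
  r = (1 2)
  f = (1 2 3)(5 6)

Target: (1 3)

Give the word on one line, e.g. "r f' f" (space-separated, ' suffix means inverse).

  after f: (1 2 3)(5 6)
  after f: (1 3 2)
  after f: (5 6)
  after r': (1 2)(5 6)
  after f: (1 3)

f f f r' f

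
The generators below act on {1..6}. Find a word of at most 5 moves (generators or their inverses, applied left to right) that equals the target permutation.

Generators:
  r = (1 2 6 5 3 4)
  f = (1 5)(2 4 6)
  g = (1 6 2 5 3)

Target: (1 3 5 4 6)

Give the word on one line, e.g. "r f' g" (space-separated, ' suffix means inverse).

  after g: (1 6 2 5 3)
  after f': (1 4 2)(3 5)
  after g: (1 4 5)(2 6)
  after r': (1 3 5 4 6)

g f' g r'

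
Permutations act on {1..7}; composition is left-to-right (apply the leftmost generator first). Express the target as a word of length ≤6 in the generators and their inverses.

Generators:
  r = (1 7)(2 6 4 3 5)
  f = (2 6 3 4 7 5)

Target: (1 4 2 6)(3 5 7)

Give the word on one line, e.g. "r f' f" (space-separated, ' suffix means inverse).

f f f r f'

  after f: (2 6 3 4 7 5)
  after f: (2 3 7)(4 5 6)
  after f: (2 4)(3 5)(6 7)
  after r: (1 7 4 6)(2 3)
  after f': (1 4 2 6)(3 5 7)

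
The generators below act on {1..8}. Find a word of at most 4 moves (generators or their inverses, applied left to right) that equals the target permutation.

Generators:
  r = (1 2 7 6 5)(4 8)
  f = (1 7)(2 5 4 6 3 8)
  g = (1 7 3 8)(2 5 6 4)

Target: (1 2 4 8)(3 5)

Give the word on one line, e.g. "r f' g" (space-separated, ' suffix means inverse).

  after r': (1 5 6 7 2)(4 8)
  after g: (1 6 3 8 2 7 5 4)
  after r: (1 5 8 7)(2 6 3 4)
  after f': (1 2 4 8)(3 5)

r' g r f'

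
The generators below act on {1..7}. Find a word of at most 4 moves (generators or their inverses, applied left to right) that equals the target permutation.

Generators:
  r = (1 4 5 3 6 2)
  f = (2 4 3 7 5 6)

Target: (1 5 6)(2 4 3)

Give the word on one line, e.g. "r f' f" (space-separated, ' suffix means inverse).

r r

  after r: (1 4 5 3 6 2)
  after r: (1 5 6)(2 4 3)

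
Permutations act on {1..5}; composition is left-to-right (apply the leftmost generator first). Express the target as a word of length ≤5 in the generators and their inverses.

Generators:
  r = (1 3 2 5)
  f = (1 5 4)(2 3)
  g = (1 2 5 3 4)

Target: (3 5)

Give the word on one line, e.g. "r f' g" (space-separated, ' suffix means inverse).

f r g g f'

  after f: (1 5 4)(2 3)
  after r: (3 5 4)
  after g: (1 2 5)
  after g: (1 5 2 3 4)
  after f': (3 5)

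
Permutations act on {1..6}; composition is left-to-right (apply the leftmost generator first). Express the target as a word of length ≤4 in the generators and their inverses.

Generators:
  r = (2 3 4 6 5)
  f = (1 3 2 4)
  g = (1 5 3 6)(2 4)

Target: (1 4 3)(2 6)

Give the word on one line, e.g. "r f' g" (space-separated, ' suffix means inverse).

r' f' g g

  after r': (2 5 6 4 3)
  after f': (1 4)(2 5 6)
  after g: (1 2 3 6 4 5)
  after g: (1 4 3)(2 6)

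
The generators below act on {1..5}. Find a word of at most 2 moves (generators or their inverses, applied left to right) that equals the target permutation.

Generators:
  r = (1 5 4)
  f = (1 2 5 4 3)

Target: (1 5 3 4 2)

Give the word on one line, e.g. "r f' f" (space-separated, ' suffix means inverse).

  after r': (1 4 5)
  after f': (1 5 3 4 2)

r' f'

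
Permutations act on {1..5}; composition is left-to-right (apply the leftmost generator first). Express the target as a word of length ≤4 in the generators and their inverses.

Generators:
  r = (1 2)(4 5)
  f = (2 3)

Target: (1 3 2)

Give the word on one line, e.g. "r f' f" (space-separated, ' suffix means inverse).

f r f r

  after f: (2 3)
  after r: (1 2 3)(4 5)
  after f: (1 3)(4 5)
  after r: (1 3 2)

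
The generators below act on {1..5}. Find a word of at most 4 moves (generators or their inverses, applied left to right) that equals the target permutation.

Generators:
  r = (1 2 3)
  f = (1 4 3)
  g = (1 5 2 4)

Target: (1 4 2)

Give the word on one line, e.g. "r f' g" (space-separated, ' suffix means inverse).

r' f' r

  after r': (1 3 2)
  after f': (1 4)(2 3)
  after r: (1 4 2)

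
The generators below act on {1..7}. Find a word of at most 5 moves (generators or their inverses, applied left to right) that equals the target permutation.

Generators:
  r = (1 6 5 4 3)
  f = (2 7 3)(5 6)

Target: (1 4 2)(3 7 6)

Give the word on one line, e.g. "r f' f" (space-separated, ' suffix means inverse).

f r f r

  after f: (2 7 3)(5 6)
  after r: (1 6 4 3 2 7)
  after f: (1 5 6 4 2 3 7)
  after r: (1 4 2)(3 7 6)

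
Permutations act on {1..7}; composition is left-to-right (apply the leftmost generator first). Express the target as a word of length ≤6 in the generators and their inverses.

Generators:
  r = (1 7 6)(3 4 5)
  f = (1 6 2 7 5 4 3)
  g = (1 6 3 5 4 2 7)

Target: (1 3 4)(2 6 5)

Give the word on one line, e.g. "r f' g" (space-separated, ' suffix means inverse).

  after f': (1 3 4 5 7 2 6)
  after r': (1 5)(2 7)
  after r': (1 4 3 5 6 7 2)
  after f: (1 3 4)(2 6 5)

f' r' r' f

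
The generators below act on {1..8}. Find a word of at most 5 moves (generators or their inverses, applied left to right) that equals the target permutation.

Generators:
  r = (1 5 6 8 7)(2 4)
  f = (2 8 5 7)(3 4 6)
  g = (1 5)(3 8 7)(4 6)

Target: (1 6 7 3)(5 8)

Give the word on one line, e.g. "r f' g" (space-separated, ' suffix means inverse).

  after g': (1 5)(3 7 8)(4 6)
  after g': (3 8 7)
  after r: (1 5 6 8)(2 4)(3 7)
  after r: (1 6 7 3)(5 8)

g' g' r r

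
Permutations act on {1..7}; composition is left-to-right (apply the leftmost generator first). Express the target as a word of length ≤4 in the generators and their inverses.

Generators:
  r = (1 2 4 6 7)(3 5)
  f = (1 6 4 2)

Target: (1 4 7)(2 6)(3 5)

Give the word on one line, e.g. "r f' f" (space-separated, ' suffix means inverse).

  after f': (1 2 4 6)
  after r: (1 4 7)(2 6)(3 5)

f' r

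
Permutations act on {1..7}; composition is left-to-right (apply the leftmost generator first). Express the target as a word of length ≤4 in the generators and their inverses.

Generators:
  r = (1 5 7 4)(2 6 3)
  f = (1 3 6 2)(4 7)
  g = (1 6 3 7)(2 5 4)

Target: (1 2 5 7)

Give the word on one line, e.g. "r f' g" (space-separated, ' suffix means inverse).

  after f: (1 3 6 2)(4 7)
  after r: (1 2 5 7)

f r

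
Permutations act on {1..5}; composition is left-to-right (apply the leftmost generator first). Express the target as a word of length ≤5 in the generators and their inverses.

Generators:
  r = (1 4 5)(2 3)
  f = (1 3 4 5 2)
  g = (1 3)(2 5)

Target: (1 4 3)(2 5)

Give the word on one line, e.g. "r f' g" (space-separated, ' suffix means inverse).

f r' g' f'

  after f: (1 3 4 5 2)
  after r': (1 2 5 3)
  after g': (1 5)
  after f': (1 4 3)(2 5)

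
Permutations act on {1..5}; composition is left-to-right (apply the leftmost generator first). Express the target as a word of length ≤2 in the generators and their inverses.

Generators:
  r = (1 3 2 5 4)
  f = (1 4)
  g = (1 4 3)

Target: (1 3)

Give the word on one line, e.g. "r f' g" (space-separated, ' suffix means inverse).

g' f'

  after g': (1 3 4)
  after f': (1 3)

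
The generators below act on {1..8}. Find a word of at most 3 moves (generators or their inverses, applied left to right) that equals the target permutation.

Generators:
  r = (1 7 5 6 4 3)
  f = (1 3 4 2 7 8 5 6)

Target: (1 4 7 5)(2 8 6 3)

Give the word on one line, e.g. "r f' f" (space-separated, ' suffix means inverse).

f f

  after f: (1 3 4 2 7 8 5 6)
  after f: (1 4 7 5)(2 8 6 3)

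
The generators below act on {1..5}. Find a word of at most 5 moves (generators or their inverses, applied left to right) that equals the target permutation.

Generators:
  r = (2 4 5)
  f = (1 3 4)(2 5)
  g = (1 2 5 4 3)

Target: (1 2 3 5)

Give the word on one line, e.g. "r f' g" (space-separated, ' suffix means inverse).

  after f: (1 3 4)(2 5)
  after r: (1 3 5 4)
  after g: (2 5 3 4)
  after r': (2 4 5 3)
  after g: (1 2 3 5)

f r g r' g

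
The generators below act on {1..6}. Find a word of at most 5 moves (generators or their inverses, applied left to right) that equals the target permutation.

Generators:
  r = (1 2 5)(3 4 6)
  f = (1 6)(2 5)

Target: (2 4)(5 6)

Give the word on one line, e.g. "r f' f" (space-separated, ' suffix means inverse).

f r f r' f

  after f: (1 6)(2 5)
  after r: (1 3 4 6 2)
  after f: (1 3 4)(2 6 5)
  after r': (1 6 2 4 5)
  after f: (2 4)(5 6)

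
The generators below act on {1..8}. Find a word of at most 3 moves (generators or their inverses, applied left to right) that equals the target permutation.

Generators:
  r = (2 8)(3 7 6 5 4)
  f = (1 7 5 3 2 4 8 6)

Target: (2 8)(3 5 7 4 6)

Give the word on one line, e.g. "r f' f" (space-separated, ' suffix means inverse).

  after r: (2 8)(3 7 6 5 4)
  after r: (3 6 4 7 5)
  after r: (2 8)(3 5 7 4 6)

r r r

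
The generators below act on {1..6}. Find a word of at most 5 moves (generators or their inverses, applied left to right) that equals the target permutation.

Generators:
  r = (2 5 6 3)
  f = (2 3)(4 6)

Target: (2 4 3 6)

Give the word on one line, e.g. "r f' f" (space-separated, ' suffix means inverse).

  after r': (2 3 6 5)
  after f: (3 4 6 5)
  after r': (2 3 4 5 6)
  after r': (2 6 3 4)
  after f': (2 4 3 6)

r' f r' r' f'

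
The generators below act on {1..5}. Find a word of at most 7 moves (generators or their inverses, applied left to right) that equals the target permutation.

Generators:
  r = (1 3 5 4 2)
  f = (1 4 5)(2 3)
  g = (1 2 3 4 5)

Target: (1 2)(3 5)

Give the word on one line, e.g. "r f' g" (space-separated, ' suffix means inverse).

r f g' r f

  after r: (1 3 5 4 2)
  after f: (1 2 4 3)
  after g': (2 3 5 4)
  after r: (1 3 4)(2 5)
  after f: (1 2)(3 5)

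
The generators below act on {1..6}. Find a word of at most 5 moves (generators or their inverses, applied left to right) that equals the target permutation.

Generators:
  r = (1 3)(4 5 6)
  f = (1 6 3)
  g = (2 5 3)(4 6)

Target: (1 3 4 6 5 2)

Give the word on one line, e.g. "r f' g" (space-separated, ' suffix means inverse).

g g r'

  after g: (2 5 3)(4 6)
  after g: (2 3 5)
  after r': (1 3 4 6 5 2)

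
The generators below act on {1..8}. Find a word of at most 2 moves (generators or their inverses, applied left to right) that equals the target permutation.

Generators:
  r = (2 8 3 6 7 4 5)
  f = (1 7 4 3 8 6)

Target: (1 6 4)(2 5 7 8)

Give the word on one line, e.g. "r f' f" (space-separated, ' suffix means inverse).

  after r': (2 5 4 7 6 3 8)
  after f': (1 6 4)(2 5 7 8)

r' f'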